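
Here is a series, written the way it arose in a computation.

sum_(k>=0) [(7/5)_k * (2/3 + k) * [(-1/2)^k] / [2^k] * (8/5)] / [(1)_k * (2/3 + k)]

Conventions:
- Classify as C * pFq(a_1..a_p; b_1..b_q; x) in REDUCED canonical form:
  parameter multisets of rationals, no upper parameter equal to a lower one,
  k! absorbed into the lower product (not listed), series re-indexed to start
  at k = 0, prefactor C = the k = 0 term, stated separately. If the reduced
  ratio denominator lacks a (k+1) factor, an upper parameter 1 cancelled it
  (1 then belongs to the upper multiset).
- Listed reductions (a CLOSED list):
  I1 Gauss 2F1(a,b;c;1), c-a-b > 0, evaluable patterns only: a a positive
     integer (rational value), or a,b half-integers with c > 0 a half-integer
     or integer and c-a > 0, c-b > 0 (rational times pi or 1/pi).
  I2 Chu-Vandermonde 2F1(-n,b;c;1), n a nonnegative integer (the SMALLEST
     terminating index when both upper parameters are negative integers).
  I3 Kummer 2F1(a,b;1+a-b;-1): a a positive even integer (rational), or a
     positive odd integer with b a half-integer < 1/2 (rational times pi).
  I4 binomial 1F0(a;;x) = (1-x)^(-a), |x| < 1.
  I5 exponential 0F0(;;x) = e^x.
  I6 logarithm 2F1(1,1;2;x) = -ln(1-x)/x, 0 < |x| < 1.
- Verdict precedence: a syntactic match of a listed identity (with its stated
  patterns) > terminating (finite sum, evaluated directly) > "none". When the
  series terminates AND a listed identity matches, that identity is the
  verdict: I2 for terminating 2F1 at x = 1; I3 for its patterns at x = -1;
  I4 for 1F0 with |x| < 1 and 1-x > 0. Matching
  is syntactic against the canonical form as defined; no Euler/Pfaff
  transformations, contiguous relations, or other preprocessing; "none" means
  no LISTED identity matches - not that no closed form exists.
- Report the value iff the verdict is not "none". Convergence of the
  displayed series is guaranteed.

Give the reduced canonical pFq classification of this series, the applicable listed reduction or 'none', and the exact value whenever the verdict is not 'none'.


x = -1/4 here; the reduced form reads 1F0, upper {7/5}, lower {-}, C = 8/5. Verdict: the binomial series (I4) fires (the 1F0 binomial series: exponent -7/5, x = -1/4). Its exact value is (8/5) * (5/4)^(-7/5).

Key observation: t_0 being 8/5, the two k-th powers (C = 8/5) combine into one argument.
Step ratio: r(k) = (-1/4) * (k+7/5) / [(k+1)] - rational in k. x = (-1/4); t_0 = 8/5; negate the roots.


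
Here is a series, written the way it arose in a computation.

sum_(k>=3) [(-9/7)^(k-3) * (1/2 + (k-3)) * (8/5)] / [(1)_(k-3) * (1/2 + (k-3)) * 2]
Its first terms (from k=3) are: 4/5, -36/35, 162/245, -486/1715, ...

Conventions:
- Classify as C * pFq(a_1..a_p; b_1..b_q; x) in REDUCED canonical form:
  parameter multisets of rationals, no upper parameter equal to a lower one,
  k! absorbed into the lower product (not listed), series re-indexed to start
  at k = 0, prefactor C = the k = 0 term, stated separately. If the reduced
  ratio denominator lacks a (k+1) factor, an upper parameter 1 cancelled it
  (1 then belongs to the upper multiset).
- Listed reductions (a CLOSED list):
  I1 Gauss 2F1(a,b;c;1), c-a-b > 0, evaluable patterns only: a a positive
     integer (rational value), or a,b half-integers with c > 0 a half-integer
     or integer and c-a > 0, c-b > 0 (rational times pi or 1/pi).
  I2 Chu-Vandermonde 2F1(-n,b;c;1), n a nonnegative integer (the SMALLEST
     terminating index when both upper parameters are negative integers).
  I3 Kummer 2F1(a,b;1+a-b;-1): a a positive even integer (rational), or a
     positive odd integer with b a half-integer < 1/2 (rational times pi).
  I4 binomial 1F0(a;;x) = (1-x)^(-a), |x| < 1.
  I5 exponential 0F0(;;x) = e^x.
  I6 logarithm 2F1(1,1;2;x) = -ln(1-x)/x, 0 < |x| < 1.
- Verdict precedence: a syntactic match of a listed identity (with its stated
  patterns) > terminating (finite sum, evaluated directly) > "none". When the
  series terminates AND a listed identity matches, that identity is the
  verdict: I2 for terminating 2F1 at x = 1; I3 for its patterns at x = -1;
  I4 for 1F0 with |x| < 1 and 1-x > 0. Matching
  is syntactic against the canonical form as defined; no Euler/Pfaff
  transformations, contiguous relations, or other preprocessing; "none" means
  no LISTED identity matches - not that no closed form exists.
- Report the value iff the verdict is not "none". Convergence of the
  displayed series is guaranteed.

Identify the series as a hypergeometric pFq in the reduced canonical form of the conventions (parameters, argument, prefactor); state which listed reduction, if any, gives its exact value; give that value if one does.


Canonical form: C = 4/5 times 0F0 with upper {-}, lower {-}, x = -9/7. Verdict at x = -9/7: the I5 exponential reduction matches (the 0F0 exponential series at x = -9/7). Value: (4/5) * e^(-9/7).

The tell: t_0 = 4/5 here, and the constant factors (C = 4/5, x = -9/7) combine into one prefactor.
Step ratio: r(k) = (-9/7) * 1 / [(k+1)] - rational in k. x = (-9/7); t_0 = 4/5; negate the roots.


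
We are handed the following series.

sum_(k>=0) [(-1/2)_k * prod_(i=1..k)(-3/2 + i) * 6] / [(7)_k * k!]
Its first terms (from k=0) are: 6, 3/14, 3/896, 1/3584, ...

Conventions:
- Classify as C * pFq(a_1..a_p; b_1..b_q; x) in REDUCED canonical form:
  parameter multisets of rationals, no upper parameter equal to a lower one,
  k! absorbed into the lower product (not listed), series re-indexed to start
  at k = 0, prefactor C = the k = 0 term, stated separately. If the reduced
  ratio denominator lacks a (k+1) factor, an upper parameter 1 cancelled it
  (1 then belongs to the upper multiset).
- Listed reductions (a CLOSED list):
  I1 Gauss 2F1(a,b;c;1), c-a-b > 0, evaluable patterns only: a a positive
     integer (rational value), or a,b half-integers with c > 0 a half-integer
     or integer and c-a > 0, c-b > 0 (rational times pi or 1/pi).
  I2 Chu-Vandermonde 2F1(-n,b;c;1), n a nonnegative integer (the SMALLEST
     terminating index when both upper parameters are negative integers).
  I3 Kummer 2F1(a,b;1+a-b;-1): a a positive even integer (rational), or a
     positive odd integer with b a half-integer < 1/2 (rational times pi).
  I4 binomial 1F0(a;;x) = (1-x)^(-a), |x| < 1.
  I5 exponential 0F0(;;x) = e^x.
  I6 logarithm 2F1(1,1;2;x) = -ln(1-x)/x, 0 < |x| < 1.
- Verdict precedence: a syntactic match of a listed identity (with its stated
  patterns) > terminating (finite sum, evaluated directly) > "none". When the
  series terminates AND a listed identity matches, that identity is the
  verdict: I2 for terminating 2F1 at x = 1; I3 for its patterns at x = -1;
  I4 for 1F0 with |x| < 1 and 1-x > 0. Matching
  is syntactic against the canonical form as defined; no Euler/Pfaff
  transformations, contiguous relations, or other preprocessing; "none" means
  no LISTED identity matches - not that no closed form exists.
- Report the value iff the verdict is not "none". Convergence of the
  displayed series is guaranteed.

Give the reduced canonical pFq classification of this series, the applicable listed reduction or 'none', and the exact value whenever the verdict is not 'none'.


Key step: from the first term 6: the running product (C = 6, x = 1) telescopes to a rising factorial.
Step ratio: r(k) = 1 * (k-1/2) (k-1/2) / [(k+7) (k+1)] - rational; roots negated = parameters, x = 1, C = 6.

Prefactor 6, argument 1: 2F1 with upper {-1/2, -1/2} over lower {7}. Verdict: this is Gauss's theorem I1 (half-integer case) (x = 1; upper {-1/2, -1/2} half-integers, c = 7 in the evaluable pattern). Its exact value is (8388608/429429) / pi.


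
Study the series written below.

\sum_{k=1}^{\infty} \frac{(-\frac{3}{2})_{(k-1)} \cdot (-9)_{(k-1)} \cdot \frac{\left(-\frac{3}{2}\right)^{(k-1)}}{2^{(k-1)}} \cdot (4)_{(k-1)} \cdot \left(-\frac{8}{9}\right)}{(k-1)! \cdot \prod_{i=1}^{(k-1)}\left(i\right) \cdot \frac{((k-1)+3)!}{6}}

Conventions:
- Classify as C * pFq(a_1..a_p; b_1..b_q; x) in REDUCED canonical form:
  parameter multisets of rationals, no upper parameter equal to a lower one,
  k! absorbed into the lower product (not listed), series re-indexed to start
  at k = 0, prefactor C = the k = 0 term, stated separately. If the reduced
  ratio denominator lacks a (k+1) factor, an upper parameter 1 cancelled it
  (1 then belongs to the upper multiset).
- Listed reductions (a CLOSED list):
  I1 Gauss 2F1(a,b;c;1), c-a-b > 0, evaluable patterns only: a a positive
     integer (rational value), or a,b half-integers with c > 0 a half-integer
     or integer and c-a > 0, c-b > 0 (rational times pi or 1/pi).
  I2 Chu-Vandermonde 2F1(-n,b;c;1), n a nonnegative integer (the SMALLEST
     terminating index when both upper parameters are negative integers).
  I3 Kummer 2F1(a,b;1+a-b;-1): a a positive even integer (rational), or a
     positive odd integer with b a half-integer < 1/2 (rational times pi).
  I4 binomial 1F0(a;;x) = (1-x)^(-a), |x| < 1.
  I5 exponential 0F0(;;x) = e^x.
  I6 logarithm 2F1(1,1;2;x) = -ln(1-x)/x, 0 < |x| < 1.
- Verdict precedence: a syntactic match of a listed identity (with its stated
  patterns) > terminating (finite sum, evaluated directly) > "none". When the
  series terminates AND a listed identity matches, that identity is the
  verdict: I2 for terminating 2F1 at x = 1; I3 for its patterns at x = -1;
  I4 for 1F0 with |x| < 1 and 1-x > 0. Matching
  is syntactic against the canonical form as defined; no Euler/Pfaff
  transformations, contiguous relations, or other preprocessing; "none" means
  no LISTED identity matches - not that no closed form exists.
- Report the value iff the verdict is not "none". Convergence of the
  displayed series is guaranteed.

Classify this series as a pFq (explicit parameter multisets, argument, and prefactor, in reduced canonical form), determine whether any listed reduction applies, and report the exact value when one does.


This is -\frac{8}{9} * 2F1(-9, -\frac{3}{2}; 1; -\frac{3}{4}) in reduced canonical form. Verdict: terminating. (-9)_k vanishes past k = 9, leaving a 10-term sum, computed directly. Sum: -\frac{35984582053}{19327352832}.

First insight: t_0 = -\frac{8}{9} here, and the parameter 4 appears in both the upper and lower lists and cancels.
Step ratio: r(k) = -\frac{3}{4} * (k-9) (k-\frac{3}{2}) / [(k+1) (k+1)] - rational; roots negated = parameters, x = -\frac{3}{4}, C = -\frac{8}{9}.


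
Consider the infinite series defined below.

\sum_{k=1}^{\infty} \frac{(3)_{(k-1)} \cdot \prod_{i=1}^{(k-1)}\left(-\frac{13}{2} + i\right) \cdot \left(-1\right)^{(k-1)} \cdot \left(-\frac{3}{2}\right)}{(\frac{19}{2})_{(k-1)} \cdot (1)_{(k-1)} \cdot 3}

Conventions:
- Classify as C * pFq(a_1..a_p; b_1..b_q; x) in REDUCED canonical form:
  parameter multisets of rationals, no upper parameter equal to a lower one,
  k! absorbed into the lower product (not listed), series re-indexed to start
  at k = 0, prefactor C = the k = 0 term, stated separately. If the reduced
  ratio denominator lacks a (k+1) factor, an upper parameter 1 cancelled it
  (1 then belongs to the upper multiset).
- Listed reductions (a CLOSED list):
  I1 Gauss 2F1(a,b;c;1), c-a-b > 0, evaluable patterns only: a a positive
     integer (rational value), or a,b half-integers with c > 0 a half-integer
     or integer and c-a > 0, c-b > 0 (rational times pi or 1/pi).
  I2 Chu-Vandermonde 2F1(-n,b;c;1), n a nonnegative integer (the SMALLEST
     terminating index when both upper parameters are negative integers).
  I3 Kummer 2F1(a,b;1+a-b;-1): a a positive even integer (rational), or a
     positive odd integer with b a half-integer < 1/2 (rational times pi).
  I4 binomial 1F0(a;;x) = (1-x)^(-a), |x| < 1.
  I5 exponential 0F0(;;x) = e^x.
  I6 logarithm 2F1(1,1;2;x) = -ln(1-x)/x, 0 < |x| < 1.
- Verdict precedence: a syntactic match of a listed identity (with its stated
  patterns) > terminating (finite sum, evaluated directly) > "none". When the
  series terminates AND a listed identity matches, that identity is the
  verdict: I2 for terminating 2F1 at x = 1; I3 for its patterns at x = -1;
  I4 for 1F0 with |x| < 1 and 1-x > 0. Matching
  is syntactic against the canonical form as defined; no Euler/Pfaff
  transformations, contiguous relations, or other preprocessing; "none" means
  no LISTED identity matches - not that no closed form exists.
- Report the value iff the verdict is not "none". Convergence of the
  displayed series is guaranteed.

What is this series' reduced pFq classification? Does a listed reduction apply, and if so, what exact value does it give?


With C = -\frac{1}{2}: the canonical form is 2F1(-\frac{11}{2}, 3; \frac{19}{2}; -1). Verdict: Kummer's theorem (I3) fires (x = -1; c = \frac{19}{2} equals 1+a-b for upper {-\frac{11}{2}, 3}: listed pattern). Exact value: \left(-\frac{109395}{131072}\right) \cdot \pi.

Structural cue: x = -1 and the running product (C = -1/2, x = -1) telescopes to a rising factorial.
Ratio: r(k) = -1 * (k-\frac{11}{2}) (k+3) / [(k+\frac{19}{2}) (k+1)] - rational in k, leading ratio -1; with t_0 = -\frac{1}{2}, classification follows.


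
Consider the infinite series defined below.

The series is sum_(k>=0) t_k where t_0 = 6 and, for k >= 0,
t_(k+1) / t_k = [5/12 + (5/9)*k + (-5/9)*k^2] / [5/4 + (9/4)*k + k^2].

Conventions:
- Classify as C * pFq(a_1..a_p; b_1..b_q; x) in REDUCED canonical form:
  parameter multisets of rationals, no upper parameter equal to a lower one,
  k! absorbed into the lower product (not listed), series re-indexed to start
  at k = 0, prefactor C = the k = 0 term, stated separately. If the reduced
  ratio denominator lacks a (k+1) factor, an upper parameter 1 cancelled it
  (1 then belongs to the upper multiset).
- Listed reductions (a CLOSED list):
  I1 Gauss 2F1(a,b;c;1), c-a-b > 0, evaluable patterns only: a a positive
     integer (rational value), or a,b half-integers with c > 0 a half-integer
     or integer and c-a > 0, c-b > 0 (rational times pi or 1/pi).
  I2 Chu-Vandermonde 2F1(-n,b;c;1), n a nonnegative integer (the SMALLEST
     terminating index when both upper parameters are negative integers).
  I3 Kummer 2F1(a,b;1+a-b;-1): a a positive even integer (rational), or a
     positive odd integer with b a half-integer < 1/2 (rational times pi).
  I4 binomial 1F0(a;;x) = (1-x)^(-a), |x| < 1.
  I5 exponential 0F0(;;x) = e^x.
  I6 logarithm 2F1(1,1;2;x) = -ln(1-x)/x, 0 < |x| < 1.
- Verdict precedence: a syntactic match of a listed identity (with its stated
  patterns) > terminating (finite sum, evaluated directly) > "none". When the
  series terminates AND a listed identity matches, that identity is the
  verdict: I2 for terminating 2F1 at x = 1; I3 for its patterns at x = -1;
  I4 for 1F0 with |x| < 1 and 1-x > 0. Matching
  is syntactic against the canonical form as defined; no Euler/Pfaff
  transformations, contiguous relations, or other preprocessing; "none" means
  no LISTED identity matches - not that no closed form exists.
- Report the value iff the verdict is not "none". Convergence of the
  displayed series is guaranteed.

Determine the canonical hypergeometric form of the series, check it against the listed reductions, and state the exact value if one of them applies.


x = -5/9 here; the reduced form reads 2F1, upper {-3/2, 1/2}, lower {5/4}, C = 6. Verdict: none here - no I1-I6 shape fits x = -5/9 with lower {5/4}.

First insight: from the first term 6: the expanded ratio factors over Q; C = 6, x = -5/9, roots give parameters.
Term ratio: r(k) = (-5/9) * (k-3/2) (k+1/2) / [(k+5/4) (k+1)] - rational in k, leading ratio (-5/9); with t_0 = 6, classification follows.


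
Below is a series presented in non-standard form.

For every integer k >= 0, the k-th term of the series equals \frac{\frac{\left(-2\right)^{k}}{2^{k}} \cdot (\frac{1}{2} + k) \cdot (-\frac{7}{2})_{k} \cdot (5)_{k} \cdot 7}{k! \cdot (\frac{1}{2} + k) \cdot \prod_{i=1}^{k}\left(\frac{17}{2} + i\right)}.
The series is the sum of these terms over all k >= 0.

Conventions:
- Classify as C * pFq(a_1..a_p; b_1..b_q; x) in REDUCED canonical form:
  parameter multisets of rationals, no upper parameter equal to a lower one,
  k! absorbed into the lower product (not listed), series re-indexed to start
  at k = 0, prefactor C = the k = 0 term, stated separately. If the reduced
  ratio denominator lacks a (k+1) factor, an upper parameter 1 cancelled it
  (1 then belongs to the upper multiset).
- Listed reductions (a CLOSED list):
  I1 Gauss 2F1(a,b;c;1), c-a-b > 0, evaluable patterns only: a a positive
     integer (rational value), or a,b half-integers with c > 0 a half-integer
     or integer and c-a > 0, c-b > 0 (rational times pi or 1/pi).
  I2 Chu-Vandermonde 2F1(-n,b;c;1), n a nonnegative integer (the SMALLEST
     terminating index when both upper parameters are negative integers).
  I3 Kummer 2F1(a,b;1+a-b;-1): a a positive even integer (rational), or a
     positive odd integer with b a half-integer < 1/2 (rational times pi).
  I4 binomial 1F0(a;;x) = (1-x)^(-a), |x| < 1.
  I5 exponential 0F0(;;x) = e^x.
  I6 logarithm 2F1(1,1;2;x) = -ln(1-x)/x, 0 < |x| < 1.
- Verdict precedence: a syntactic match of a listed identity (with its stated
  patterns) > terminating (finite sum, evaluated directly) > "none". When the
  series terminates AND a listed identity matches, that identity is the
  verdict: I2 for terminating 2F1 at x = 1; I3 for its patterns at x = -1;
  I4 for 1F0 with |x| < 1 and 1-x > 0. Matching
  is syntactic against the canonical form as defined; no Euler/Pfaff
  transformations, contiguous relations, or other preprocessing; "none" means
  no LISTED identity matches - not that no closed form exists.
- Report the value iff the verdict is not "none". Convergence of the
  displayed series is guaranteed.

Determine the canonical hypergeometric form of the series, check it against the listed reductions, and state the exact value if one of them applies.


x = -1 here; the reduced form reads 2F1, upper {-\frac{7}{2}, 5}, lower {\frac{19}{2}}, C = 7. Verdict: Kummer (I3) fires (x = -1; c = \frac{19}{2} equals 1+a-b for upper {-\frac{7}{2}, 5}: listed pattern). Value: \frac{5360355}{524288} \cdot \pi.

Key observation: t_0 = 7 here, and the two k-th powers (C = 7) combine into one argument.
Consecutive-term ratio: r(k) = -1 * (k-\frac{7}{2}) (k+5) / [(k+\frac{19}{2}) (k+1)] - poly over poly, x = -1 from leading terms; C = 7 at k = 0.


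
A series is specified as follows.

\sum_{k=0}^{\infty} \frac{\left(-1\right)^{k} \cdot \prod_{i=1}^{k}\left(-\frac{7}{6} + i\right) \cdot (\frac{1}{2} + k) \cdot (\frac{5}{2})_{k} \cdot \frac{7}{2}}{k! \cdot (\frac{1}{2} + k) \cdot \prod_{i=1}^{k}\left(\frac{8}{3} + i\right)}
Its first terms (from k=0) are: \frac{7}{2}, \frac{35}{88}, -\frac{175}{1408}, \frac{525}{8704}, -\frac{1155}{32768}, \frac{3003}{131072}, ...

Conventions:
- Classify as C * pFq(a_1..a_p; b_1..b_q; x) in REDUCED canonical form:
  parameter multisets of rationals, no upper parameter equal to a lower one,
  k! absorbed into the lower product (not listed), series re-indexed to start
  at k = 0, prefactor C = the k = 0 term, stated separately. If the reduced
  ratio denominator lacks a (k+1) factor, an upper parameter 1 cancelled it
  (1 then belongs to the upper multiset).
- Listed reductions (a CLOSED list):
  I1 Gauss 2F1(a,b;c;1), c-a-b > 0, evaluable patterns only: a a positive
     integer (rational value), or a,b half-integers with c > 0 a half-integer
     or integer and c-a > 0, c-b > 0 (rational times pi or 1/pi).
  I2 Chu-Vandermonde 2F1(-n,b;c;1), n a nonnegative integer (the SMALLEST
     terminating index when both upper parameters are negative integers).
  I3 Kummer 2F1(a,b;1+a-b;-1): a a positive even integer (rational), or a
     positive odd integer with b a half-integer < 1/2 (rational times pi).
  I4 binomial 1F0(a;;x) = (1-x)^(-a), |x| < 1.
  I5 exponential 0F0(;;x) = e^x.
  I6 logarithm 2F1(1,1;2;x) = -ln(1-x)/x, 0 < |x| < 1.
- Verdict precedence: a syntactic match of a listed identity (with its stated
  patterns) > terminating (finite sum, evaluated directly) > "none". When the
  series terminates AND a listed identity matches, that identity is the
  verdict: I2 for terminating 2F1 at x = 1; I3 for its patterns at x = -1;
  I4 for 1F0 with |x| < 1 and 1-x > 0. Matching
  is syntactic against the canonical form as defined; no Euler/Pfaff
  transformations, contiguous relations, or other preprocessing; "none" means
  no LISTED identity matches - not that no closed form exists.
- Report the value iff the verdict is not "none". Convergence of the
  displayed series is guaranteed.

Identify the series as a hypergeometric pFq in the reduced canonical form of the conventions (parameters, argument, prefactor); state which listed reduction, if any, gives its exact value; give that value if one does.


The series (x = -1) is 2F1: upper {-\frac{1}{6}, \frac{5}{2}}, lower {\frac{11}{3}}, prefactor \frac{7}{2}. Verdict: none here - no I1-I6 shape fits x = -1 with lower {\frac{11}{3}}.

Structural cue: t_0 = \frac{7}{2} here, and k + 1/2 divides numerator and denominator alike; C = 7/2, x = -1 after cancelling.
Ratio: r(k) = -1 * (k-\frac{1}{6}) (k+\frac{5}{2}) / [(k+\frac{11}{3}) (k+1)] - rational; roots negated = parameters, x = -1, C = \frac{7}{2}.


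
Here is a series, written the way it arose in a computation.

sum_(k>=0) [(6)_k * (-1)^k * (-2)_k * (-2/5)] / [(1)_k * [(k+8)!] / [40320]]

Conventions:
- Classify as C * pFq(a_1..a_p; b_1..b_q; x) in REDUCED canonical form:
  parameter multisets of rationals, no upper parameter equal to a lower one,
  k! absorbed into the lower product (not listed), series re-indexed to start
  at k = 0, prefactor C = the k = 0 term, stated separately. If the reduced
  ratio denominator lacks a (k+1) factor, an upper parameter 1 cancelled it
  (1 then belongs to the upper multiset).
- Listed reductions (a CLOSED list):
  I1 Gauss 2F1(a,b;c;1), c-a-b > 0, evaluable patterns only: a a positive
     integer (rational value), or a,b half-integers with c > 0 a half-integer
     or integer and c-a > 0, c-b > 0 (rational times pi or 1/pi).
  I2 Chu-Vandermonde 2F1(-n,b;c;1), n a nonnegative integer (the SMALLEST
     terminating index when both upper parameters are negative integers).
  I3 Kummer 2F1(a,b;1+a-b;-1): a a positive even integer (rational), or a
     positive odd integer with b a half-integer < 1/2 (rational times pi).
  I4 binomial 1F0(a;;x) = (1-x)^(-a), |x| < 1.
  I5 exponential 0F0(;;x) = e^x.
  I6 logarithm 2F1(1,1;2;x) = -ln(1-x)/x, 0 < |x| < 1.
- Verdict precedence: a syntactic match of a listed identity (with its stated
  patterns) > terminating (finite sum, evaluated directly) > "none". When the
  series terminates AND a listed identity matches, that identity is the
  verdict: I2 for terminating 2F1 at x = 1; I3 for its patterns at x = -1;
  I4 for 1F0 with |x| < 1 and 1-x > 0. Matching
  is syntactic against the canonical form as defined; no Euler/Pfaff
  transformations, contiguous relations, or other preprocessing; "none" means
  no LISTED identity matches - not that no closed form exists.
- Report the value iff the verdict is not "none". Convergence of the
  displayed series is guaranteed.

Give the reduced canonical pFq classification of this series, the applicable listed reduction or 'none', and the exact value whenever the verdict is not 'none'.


Canonical form: C = -2/5 times 2F1 with upper {-2, 6}, lower {9}, x = -1. Verdict: Kummer's theorem (I3) applies (x = -1; c = 9 equals 1+a-b for upper {-2, 6}: listed pattern). Sum: -28/25.

Key step: from the first term -2/5: the denominator's factorial ratio (C = -2/5) is a lower Pochhammer.
Adjacent-term ratio: r(k) = (-1) * (k-2) (k+6) / [(k+9) (k+1)] - poly over poly, x = (-1) from leading terms; C = -2/5 at k = 0.


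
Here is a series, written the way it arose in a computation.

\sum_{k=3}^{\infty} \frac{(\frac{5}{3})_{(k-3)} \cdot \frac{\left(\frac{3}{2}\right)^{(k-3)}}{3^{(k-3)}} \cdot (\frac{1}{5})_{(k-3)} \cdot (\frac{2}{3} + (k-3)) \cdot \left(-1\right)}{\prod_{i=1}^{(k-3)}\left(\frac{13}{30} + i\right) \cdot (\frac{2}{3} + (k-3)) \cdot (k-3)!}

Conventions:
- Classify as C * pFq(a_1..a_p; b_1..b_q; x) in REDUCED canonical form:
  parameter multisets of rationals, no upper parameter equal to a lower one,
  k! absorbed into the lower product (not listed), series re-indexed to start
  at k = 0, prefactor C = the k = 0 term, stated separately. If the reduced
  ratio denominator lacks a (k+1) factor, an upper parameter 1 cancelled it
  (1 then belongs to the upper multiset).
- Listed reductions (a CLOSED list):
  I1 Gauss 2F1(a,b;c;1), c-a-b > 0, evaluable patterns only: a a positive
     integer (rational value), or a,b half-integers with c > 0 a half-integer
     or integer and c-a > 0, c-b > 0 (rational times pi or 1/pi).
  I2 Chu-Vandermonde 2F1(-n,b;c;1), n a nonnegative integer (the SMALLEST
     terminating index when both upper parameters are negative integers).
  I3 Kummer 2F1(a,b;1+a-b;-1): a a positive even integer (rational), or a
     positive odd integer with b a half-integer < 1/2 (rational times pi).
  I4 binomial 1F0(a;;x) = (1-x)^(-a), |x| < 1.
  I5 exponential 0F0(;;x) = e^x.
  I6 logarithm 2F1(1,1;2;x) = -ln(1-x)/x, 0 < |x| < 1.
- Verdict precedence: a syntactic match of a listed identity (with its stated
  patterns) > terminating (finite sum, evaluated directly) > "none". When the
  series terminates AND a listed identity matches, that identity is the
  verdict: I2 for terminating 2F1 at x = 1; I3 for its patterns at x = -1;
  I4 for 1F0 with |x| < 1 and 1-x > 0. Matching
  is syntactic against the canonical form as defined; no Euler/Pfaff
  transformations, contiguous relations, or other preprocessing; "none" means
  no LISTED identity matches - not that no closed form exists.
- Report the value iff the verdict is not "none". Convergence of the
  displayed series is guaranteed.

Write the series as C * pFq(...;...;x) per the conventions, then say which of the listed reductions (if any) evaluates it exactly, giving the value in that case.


This is -1 * 2F1(\frac{1}{5}, \frac{5}{3}; \frac{43}{30}; \frac{1}{2}) in reduced canonical form. Verdict: none - this 2F1 at x = \frac{1}{2} matches no listed pattern, and upper {\frac{1}{5}, \frac{5}{3}} holds no stopper.

First insight: with t_0 = -1, striking the common factor k + 2/3 reduces the term (C = -1, x = 1/2).
Adjacent-term ratio: r(k) = \frac{1}{2} * (k+\frac{1}{5}) (k+\frac{5}{3}) / [(k+\frac{43}{30}) (k+1)] - poly over poly, x = \frac{1}{2} from leading terms; C = -1 at k = 0.


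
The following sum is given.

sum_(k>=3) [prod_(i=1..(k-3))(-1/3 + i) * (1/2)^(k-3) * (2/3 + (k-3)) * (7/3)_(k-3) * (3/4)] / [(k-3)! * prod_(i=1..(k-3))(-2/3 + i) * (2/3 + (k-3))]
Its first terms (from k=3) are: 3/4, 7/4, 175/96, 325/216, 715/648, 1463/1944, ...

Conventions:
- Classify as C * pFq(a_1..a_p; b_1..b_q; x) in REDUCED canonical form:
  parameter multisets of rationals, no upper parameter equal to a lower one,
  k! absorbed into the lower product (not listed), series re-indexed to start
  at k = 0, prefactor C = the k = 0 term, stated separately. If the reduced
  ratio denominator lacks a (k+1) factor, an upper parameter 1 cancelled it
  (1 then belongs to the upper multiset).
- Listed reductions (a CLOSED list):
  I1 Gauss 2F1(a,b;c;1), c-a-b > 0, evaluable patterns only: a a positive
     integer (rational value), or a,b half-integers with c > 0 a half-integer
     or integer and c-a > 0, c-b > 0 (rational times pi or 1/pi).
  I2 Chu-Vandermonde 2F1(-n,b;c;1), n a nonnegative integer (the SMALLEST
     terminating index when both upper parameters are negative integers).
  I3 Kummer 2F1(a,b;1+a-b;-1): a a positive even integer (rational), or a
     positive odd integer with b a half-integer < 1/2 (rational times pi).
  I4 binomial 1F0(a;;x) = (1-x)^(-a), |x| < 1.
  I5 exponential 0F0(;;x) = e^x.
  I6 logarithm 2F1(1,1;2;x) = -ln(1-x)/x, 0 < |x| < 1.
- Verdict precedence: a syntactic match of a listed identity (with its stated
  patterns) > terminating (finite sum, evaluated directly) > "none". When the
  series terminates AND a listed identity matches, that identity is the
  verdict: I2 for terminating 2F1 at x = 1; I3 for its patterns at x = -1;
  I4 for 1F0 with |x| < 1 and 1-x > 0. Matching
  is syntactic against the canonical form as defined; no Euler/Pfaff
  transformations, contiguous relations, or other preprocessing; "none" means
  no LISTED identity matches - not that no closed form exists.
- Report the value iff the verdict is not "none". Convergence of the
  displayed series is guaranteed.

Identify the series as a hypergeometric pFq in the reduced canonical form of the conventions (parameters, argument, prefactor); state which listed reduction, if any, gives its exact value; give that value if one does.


Canonical form: C = 3/4 times 2F1 with upper {2/3, 7/3}, lower {1/3}, x = 1/2. Verdict: none - this 2F1 at x = 1/2 matches no listed pattern, and upper {2/3, 7/3} holds no stopper.

The tell: with t_0 = 3/4, the lower running product (C = 3/4) is a rising factorial.
Consecutive-term ratio: r(k) = (1/2) * (k+2/3) (k+7/3) / [(k+1/3) (k+1)] - poly over poly, x = (1/2) from leading terms; C = 3/4 at k = 0.


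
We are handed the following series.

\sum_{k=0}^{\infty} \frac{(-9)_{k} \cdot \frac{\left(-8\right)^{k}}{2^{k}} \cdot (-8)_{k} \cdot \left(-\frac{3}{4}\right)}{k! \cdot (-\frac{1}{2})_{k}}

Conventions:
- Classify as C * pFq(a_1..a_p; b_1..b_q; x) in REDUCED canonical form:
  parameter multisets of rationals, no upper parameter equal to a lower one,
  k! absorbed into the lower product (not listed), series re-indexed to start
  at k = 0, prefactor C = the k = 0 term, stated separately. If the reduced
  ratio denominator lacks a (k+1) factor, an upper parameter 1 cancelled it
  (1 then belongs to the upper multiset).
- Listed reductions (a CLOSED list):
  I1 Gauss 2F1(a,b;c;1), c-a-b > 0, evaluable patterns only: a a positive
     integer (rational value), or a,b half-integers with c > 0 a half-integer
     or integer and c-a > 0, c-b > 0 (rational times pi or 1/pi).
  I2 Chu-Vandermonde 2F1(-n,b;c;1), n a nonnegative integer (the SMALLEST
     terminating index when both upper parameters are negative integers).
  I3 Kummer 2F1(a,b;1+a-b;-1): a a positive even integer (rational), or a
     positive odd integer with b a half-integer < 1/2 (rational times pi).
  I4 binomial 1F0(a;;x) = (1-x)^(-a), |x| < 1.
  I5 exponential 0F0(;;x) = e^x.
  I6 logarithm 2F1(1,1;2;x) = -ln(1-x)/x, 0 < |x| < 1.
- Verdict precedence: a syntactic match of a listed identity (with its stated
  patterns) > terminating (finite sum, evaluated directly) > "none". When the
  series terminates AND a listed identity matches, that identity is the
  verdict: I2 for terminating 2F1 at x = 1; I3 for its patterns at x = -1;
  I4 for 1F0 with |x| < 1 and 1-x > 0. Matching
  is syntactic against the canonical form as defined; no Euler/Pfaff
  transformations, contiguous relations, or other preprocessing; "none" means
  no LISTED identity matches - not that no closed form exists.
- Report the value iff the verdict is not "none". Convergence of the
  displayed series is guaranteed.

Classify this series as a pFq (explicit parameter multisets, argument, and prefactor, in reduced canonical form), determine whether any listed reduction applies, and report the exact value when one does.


Reduced: x = -4, 2F1, upper = {-9, -8}, lower = {-\frac{1}{2}}, C = -\frac{3}{4}. Verdict: terminating - upper -8 stops the sum at k = 8; the 9 terms are added exactly. Hence: \frac{423096345}{52}.

Structural cue: with t_0 = -\frac{3}{4}, the two k-th powers (C = -3/4) combine into one argument.
Ratio: r(k) = -4 * (k-9) (k-8) / [(k-\frac{1}{2}) (k+1)] - rational in k. x = -4; t_0 = -\frac{3}{4}; negate the roots.


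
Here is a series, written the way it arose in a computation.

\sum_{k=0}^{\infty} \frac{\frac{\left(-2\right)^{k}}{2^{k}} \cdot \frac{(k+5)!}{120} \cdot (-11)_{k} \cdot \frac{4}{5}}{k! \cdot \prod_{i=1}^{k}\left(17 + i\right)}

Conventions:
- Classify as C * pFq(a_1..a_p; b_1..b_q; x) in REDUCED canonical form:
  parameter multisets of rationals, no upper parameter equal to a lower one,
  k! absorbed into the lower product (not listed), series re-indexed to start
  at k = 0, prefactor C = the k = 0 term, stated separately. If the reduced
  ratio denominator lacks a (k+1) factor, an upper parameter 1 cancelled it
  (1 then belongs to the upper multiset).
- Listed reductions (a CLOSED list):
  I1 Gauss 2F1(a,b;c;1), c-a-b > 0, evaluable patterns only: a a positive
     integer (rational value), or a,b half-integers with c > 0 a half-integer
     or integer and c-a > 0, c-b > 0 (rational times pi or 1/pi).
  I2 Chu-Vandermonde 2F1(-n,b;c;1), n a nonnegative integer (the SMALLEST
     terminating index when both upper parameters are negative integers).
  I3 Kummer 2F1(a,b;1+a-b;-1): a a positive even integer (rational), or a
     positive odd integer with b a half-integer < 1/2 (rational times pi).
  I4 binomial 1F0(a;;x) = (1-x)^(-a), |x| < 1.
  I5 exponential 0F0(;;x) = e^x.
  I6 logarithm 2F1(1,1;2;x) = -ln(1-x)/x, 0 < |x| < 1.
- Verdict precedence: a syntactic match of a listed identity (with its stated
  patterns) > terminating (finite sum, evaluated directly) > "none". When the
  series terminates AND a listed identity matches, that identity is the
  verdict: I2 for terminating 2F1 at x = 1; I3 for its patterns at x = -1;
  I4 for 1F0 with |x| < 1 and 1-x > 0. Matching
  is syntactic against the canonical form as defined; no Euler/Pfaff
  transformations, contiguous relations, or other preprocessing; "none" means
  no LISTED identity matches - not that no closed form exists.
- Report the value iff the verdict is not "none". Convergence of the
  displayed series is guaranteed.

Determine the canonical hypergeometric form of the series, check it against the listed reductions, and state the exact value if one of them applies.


First insight: t_0 = \frac{4}{5} here, and the factorial ratio (C = 4/5, x = -1) (k+a-1)!/(a-1)! is a rising factorial (a)_k.
Step ratio: r(k) = -1 * (k-11) (k+6) / [(k+18) (k+1)] - rational in k. x = -1; t_0 = \frac{4}{5}; negate the roots.

This is \frac{4}{5} * 2F1(-11, 6; 18; -1) in reduced canonical form. Verdict: Kummer's theorem (I3) applies (x = -1; c = 18 equals 1+a-b for upper {-11, 6}: listed pattern). Hence: \frac{136}{5}.


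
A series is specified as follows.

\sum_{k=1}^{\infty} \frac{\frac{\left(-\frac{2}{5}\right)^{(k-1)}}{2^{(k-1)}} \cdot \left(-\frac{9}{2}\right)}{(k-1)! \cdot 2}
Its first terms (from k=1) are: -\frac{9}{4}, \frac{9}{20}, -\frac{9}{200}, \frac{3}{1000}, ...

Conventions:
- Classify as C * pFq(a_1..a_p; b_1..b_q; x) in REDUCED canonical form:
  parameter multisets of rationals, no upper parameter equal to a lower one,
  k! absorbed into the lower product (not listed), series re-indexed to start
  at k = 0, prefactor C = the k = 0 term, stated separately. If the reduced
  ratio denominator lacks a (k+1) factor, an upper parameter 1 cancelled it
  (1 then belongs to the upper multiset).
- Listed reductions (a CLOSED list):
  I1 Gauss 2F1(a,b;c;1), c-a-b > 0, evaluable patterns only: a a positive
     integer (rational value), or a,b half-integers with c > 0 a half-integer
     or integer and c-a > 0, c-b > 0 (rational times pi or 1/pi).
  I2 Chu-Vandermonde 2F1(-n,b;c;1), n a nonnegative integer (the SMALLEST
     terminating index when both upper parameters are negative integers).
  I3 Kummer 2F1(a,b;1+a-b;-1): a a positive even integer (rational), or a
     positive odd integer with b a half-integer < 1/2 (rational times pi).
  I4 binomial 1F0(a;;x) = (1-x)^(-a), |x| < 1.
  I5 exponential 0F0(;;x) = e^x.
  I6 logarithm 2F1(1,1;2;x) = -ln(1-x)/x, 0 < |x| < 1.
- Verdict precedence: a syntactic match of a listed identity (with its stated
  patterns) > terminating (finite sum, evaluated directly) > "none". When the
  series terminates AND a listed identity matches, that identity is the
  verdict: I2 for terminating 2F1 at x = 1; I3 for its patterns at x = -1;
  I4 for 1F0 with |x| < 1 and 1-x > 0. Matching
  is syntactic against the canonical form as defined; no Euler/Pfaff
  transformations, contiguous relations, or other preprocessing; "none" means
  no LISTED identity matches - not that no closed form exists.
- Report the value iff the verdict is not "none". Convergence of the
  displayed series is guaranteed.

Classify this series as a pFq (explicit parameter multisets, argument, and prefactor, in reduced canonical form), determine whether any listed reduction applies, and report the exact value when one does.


Key observation: t_0 = -\frac{9}{4} here, and the constant factors (C = -9/4) combine into one prefactor.
Adjacent-term ratio: r(k) = -\frac{1}{5} * 1 / [(k+1)] - rational in k. x = -\frac{1}{5}; t_0 = -\frac{9}{4}; negate the roots.

x = -\frac{1}{5} here; the reduced form reads 0F0, upper {-}, lower {-}, C = -\frac{9}{4}. Verdict: this is exponential (I5) (the 0F0 exponential series at x = -\frac{1}{5}). Its exact value is \left(-\frac{9}{4}\right) \cdot e^{-\frac{1}{5}}.


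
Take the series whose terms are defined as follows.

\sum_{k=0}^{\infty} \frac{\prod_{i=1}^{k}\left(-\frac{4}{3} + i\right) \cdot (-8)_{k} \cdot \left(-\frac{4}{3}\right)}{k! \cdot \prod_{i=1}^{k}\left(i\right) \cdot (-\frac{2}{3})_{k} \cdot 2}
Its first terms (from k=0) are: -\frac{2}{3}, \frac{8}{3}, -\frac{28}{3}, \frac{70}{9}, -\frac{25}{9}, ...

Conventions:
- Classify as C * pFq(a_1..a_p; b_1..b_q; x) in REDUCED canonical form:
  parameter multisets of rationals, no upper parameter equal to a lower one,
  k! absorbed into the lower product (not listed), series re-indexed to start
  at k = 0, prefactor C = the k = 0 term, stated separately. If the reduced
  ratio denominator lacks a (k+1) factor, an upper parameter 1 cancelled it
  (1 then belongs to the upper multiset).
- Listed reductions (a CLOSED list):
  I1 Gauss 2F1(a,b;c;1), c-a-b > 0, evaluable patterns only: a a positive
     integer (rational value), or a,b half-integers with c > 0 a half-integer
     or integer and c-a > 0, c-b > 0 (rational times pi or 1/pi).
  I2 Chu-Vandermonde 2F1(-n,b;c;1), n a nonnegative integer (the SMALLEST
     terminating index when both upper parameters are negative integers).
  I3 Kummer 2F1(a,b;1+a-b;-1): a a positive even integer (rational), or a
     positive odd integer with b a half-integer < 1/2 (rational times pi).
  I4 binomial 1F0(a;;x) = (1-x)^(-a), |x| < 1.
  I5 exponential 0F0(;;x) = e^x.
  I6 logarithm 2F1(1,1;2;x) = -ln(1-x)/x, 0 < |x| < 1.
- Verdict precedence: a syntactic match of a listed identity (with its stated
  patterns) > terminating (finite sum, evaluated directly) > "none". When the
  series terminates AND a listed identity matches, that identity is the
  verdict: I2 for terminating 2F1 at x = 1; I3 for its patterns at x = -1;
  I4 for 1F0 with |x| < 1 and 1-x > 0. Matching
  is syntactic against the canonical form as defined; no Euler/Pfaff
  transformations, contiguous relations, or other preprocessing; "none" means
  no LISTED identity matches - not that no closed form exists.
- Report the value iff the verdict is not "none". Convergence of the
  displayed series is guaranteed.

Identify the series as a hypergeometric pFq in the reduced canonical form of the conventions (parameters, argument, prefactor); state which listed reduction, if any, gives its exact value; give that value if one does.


This is -\frac{2}{3} * 2F2(-8, -\frac{1}{3}; -\frac{2}{3}, 1; 1) in reduced canonical form. Verdict: terminating - the sum ends at index 8 because -8 is a negative integer; exact evaluation follows. Its exact value is -\frac{56361623}{29877120}.

Key step: x = 1 and the constant factors (C = -2/3, x = 1) combine into one prefactor.
Adjacent-term ratio: r(k) = 1 * (k-8) (k-\frac{1}{3}) / [(k-\frac{2}{3}) (k+1) (k+1)] - poly over poly, x = 1 from leading terms; C = -\frac{2}{3} at k = 0.


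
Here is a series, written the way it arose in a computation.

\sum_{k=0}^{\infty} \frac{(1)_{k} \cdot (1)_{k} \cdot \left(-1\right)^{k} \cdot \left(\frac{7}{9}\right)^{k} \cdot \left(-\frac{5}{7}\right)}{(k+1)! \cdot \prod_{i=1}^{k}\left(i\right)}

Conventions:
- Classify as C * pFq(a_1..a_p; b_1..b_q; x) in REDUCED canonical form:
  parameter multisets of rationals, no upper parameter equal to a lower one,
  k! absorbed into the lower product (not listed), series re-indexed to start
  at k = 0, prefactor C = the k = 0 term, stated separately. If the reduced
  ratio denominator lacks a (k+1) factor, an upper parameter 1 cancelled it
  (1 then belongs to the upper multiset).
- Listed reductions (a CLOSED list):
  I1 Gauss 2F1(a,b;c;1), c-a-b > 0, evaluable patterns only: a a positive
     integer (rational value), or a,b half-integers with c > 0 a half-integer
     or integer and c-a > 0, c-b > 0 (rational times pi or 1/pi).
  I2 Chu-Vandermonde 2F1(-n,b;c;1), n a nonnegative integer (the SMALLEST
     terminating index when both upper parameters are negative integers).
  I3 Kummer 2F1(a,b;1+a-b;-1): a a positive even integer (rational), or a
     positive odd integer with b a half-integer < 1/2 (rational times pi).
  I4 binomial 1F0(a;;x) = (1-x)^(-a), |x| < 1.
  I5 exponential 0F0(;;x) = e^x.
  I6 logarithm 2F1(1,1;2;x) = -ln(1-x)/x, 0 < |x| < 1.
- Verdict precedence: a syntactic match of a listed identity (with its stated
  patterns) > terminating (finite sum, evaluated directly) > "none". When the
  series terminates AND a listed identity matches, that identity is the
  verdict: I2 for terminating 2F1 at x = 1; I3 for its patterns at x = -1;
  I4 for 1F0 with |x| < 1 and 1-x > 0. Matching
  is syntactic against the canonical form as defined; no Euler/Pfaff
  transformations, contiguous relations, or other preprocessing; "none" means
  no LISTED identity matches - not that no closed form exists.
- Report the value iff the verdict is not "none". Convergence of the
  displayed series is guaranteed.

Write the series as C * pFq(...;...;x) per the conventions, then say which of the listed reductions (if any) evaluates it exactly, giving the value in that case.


Reduced: x = -\frac{7}{9}, 2F1, upper = {1, 1}, lower = {2}, C = -\frac{5}{7}. Verdict: the logarithmic series (I6) applies (the logarithm: parameters (1,1;2), x = -\frac{7}{9}). Exact value: \left(-\frac{45}{49}\right) \cdot \ln\left(\frac{16}{9}\right).

Structural cue: x = -\frac{7}{9} and the (-1)^k factor (prefactor -5/7) folds into the argument's sign.
Adjacent-term ratio: r(k) = -\frac{7}{9} * (k+1) (k+1) / [(k+2) (k+1)] - rational in k. x = -\frac{7}{9}; t_0 = -\frac{5}{7}; negate the roots.
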